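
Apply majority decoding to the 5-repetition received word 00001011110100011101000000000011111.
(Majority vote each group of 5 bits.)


Groups: 00001, 01111, 01000, 11101, 00000, 00000, 11111
Majority votes: 0101001

0101001


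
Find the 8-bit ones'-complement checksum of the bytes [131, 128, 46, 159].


Sum = 464 mod 256 = 208
Complement = 47

47


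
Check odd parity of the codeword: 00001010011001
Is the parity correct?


Number of 1s: 5

Yes, parity is correct (5 ones)


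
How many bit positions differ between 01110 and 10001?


XOR: 11111
Count of 1s: 5

5


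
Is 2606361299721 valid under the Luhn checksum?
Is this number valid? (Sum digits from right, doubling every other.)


Luhn sum = 49
49 mod 10 = 9

Invalid (Luhn sum mod 10 = 9)


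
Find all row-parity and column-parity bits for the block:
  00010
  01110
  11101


Row parities: 110
Column parities: 10001

Row P: 110, Col P: 10001, Corner: 0


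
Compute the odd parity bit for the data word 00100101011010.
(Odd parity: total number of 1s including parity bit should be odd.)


Number of 1s in data: 6
Parity bit: 1

1


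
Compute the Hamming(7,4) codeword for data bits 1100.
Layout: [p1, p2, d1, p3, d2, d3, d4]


Parity bits: p1=0, p2=1, p3=1

0111100


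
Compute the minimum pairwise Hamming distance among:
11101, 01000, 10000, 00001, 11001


Comparing all pairs, minimum distance: 1
Can detect 0 errors, correct 0 errors

1


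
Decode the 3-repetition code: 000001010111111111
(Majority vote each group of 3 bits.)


Groups: 000, 001, 010, 111, 111, 111
Majority votes: 000111

000111


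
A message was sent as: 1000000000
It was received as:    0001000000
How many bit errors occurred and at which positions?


XOR: 1001000000

2 error(s) at position(s): 0, 3


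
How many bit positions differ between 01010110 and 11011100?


XOR: 10001010
Count of 1s: 3

3


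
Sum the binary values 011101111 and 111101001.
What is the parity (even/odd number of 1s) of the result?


011101111 = 239
111101001 = 489
Sum = 728 = 1011011000
1s count = 5

odd parity (5 ones in 1011011000)


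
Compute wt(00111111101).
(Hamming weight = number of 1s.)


Counting 1s in 00111111101

8


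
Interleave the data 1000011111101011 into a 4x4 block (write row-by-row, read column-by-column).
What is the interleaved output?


Matrix:
  1000
  0111
  1110
  1011
Read columns: 1011011001110101

1011011001110101


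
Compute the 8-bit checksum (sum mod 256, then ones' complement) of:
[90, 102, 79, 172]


Sum = 443 mod 256 = 187
Complement = 68

68


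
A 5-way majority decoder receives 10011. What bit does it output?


Ones: 3 out of 5
Threshold: 3

1 (3/5 voted 1)


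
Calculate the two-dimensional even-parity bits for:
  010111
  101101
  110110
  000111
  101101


Row parities: 00010
Column parities: 100110

Row P: 00010, Col P: 100110, Corner: 1


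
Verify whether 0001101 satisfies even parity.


Number of 1s: 3

No, parity error (3 ones)


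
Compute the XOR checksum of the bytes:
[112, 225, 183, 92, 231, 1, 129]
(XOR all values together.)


XOR chain: 112 ^ 225 ^ 183 ^ 92 ^ 231 ^ 1 ^ 129 = 29

29


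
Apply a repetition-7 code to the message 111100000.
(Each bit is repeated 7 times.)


Each bit -> 7 copies

111111111111111111111111111100000000000000000000000000000000000


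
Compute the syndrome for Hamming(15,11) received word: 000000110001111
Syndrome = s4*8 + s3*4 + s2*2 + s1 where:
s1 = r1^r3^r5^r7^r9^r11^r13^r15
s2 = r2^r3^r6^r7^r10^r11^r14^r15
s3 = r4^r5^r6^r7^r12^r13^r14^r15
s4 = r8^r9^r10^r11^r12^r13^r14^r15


s1=1, s2=1, s3=1, s4=1

Syndrome = 15 (error at position 15)


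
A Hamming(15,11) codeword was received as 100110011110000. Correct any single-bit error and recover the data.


Syndrome = 0: no error detected

Data: 01001110000 (no errors)


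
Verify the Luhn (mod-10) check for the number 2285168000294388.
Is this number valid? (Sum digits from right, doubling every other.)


Luhn sum = 72
72 mod 10 = 2

Invalid (Luhn sum mod 10 = 2)


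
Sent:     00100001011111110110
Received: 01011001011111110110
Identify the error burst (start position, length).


XOR: 01111000000000000000

Burst at position 1, length 4


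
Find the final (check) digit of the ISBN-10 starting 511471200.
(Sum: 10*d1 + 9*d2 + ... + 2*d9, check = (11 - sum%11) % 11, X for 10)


Weighted sum: 150
150 mod 11 = 7

Check digit: 4


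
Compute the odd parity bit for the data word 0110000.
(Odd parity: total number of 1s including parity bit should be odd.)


Number of 1s in data: 2
Parity bit: 1

1


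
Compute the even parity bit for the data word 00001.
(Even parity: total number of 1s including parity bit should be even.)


Number of 1s in data: 1
Parity bit: 1

1


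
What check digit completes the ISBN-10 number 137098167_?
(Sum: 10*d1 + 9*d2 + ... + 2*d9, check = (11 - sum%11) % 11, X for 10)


Weighted sum: 223
223 mod 11 = 3

Check digit: 8


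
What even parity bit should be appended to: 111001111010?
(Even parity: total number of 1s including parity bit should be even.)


Number of 1s in data: 8
Parity bit: 0

0


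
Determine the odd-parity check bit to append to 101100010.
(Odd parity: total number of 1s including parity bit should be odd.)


Number of 1s in data: 4
Parity bit: 1

1


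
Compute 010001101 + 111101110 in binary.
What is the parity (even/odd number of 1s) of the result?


010001101 = 141
111101110 = 494
Sum = 635 = 1001111011
1s count = 7

odd parity (7 ones in 1001111011)


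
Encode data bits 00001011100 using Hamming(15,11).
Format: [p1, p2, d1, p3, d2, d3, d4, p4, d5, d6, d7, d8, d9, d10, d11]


Parity bits: p1=1, p2=1, p3=0, p4=0

110000001011100


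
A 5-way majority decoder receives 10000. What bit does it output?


Ones: 1 out of 5
Threshold: 3

0 (1/5 voted 1)


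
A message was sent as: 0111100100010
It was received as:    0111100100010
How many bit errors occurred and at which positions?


XOR: 0000000000000

0 errors (received matches sent)


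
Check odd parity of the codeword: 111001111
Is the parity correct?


Number of 1s: 7

Yes, parity is correct (7 ones)


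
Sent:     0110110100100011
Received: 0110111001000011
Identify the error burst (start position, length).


XOR: 0000001101100000

Burst at position 6, length 5


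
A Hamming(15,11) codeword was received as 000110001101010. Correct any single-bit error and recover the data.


Syndrome = 0: no error detected

Data: 01001101010 (no errors)


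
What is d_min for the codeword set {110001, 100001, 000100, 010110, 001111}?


Comparing all pairs, minimum distance: 1
Can detect 0 errors, correct 0 errors

1


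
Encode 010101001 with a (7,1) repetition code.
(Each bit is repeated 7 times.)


Each bit -> 7 copies

000000011111110000000111111100000001111111000000000000001111111


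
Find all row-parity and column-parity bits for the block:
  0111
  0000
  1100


Row parities: 100
Column parities: 1011

Row P: 100, Col P: 1011, Corner: 1


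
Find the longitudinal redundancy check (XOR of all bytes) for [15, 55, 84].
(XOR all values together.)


XOR chain: 15 ^ 55 ^ 84 = 108

108


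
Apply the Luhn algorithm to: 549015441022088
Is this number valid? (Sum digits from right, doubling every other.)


Luhn sum = 58
58 mod 10 = 8

Invalid (Luhn sum mod 10 = 8)


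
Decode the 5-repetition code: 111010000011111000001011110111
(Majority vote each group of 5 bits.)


Groups: 11101, 00000, 11111, 00000, 10111, 10111
Majority votes: 101011

101011


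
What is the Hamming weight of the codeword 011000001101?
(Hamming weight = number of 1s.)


Counting 1s in 011000001101

5


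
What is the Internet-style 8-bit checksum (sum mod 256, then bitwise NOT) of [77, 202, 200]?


Sum = 479 mod 256 = 223
Complement = 32

32


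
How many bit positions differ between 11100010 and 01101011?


XOR: 10001001
Count of 1s: 3

3


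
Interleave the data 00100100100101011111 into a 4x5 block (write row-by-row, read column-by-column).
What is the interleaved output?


Matrix:
  00100
  10010
  01010
  11111
Read columns: 01010011100101110001

01010011100101110001


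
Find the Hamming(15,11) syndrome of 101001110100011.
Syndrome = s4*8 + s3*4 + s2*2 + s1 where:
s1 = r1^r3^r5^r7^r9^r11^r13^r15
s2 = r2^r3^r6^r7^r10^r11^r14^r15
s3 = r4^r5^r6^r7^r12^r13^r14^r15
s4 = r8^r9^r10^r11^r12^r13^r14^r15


s1=0, s2=0, s3=0, s4=0

Syndrome = 0 (no error)


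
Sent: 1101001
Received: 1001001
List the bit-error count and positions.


XOR: 0100000

1 error(s) at position(s): 1


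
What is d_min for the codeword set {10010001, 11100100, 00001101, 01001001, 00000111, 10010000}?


Comparing all pairs, minimum distance: 1
Can detect 0 errors, correct 0 errors

1


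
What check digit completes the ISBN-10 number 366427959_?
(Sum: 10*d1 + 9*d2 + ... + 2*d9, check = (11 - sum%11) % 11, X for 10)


Weighted sum: 276
276 mod 11 = 1

Check digit: X


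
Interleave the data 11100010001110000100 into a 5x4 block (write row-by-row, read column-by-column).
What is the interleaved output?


Matrix:
  1110
  0010
  0011
  1000
  0100
Read columns: 10010100011110000100

10010100011110000100


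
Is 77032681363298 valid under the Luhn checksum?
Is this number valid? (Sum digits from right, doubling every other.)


Luhn sum = 70
70 mod 10 = 0

Valid (Luhn sum mod 10 = 0)


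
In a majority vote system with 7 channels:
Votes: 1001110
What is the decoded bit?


Ones: 4 out of 7
Threshold: 4

1 (4/7 voted 1)


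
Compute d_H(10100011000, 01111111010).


XOR: 11011100010
Count of 1s: 6

6


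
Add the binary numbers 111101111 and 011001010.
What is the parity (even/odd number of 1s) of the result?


111101111 = 495
011001010 = 202
Sum = 697 = 1010111001
1s count = 6

even parity (6 ones in 1010111001)


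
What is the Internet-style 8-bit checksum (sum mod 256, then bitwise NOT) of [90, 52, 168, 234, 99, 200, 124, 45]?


Sum = 1012 mod 256 = 244
Complement = 11

11


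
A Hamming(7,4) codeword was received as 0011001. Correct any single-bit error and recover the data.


Syndrome = 0: no error detected

Data: 1001 (no errors)


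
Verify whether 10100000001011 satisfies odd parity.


Number of 1s: 5

Yes, parity is correct (5 ones)


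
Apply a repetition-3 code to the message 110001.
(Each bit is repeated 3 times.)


Each bit -> 3 copies

111111000000000111


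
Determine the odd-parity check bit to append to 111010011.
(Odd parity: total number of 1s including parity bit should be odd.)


Number of 1s in data: 6
Parity bit: 1

1


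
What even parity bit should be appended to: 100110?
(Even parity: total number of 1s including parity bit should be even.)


Number of 1s in data: 3
Parity bit: 1

1


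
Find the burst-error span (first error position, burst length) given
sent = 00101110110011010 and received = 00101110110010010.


XOR: 00000000000001000

Burst at position 13, length 1


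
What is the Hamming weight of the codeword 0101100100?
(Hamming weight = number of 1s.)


Counting 1s in 0101100100

4


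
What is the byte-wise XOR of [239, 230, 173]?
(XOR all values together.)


XOR chain: 239 ^ 230 ^ 173 = 164

164


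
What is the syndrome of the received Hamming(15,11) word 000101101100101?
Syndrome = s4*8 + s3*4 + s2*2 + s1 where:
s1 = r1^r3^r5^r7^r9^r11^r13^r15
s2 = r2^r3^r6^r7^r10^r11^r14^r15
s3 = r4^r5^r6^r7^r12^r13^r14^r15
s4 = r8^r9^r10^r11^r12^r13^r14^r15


s1=0, s2=0, s3=1, s4=0

Syndrome = 4 (error at position 4)


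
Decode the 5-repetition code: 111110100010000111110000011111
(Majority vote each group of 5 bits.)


Groups: 11111, 01000, 10000, 11111, 00000, 11111
Majority votes: 100101

100101


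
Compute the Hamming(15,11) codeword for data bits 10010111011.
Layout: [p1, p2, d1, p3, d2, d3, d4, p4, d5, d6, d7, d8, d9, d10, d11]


Parity bits: p1=0, p2=0, p3=0, p4=1

001000110111011


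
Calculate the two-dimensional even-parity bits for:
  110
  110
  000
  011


Row parities: 0000
Column parities: 011

Row P: 0000, Col P: 011, Corner: 0


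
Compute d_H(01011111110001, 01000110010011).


XOR: 00011001100010
Count of 1s: 5

5


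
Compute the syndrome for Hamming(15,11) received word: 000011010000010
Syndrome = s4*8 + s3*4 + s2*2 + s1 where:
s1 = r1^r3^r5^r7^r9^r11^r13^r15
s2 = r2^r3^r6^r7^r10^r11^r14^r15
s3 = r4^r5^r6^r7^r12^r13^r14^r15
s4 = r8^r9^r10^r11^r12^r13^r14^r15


s1=1, s2=0, s3=1, s4=0

Syndrome = 5 (error at position 5)


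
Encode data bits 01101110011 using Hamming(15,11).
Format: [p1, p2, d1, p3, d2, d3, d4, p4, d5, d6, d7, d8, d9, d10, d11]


Parity bits: p1=0, p2=1, p3=0, p4=1

010011011110011


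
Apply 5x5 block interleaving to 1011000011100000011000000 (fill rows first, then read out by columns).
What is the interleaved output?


Matrix:
  10110
  00011
  10000
  00110
  00000
Read columns: 1010000000100101101001000

1010000000100101101001000


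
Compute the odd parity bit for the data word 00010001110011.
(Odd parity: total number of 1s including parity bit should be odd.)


Number of 1s in data: 6
Parity bit: 1

1


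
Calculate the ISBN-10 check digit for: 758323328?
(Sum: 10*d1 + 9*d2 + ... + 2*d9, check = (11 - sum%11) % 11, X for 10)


Weighted sum: 261
261 mod 11 = 8

Check digit: 3


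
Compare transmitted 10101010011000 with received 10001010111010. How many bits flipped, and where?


XOR: 00100000100010

3 error(s) at position(s): 2, 8, 12


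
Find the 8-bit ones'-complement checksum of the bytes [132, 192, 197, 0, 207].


Sum = 728 mod 256 = 216
Complement = 39

39


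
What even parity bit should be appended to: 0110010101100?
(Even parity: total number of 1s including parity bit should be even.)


Number of 1s in data: 6
Parity bit: 0

0


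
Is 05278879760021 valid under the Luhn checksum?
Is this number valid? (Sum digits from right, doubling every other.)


Luhn sum = 61
61 mod 10 = 1

Invalid (Luhn sum mod 10 = 1)


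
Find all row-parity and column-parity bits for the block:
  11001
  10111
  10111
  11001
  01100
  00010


Row parities: 100101
Column parities: 01110

Row P: 100101, Col P: 01110, Corner: 1


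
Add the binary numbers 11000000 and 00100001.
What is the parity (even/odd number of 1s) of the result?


11000000 = 192
00100001 = 33
Sum = 225 = 11100001
1s count = 4

even parity (4 ones in 11100001)


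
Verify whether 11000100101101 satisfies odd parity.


Number of 1s: 7

Yes, parity is correct (7 ones)


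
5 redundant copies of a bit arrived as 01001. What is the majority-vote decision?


Ones: 2 out of 5
Threshold: 3

0 (2/5 voted 1)


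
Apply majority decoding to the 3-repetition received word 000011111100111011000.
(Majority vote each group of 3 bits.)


Groups: 000, 011, 111, 100, 111, 011, 000
Majority votes: 0110110

0110110


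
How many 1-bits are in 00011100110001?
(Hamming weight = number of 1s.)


Counting 1s in 00011100110001

6


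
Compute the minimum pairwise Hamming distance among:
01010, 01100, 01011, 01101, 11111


Comparing all pairs, minimum distance: 1
Can detect 0 errors, correct 0 errors

1


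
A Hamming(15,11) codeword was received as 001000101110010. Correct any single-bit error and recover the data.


Syndrome = 2: error at position 2

Data: 10011110010 (corrected bit 2)


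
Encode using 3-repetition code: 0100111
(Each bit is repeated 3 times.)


Each bit -> 3 copies

000111000000111111111


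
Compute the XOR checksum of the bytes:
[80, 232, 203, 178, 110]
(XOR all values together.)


XOR chain: 80 ^ 232 ^ 203 ^ 178 ^ 110 = 175

175


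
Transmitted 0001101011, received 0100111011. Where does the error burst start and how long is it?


XOR: 0101010000

Burst at position 1, length 5


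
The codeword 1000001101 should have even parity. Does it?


Number of 1s: 4

Yes, parity is correct (4 ones)


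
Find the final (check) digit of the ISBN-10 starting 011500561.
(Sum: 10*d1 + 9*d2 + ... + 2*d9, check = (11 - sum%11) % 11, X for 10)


Weighted sum: 92
92 mod 11 = 4

Check digit: 7


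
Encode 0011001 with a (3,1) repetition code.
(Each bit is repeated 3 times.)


Each bit -> 3 copies

000000111111000000111


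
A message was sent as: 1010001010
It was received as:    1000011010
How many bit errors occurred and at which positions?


XOR: 0010010000

2 error(s) at position(s): 2, 5


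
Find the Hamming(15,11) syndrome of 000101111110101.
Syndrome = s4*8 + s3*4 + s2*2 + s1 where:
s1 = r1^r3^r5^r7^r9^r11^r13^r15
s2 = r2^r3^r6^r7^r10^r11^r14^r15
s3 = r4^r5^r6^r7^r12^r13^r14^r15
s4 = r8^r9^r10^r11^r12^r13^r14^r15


s1=1, s2=1, s3=1, s4=0

Syndrome = 7 (error at position 7)


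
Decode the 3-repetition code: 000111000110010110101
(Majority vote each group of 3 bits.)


Groups: 000, 111, 000, 110, 010, 110, 101
Majority votes: 0101011

0101011


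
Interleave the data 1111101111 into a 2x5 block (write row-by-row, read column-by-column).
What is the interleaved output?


Matrix:
  11111
  01111
Read columns: 1011111111

1011111111


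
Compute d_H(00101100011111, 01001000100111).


XOR: 01100100111000
Count of 1s: 6

6


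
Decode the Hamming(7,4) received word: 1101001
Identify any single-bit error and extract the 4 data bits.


Syndrome = 0: no error detected

Data: 0001 (no errors)


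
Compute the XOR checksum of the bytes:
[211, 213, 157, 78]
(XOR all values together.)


XOR chain: 211 ^ 213 ^ 157 ^ 78 = 213

213


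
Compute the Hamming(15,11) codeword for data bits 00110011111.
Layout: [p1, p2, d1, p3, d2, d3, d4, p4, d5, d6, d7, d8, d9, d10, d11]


Parity bits: p1=0, p2=1, p3=0, p4=1

010001110011111


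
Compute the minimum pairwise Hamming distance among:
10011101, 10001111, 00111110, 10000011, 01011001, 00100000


Comparing all pairs, minimum distance: 2
Can detect 1 errors, correct 0 errors

2


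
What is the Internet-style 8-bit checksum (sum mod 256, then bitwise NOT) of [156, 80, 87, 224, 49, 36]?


Sum = 632 mod 256 = 120
Complement = 135

135


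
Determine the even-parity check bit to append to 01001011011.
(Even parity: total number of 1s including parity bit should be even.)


Number of 1s in data: 6
Parity bit: 0

0


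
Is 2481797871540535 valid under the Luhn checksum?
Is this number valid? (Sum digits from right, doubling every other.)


Luhn sum = 70
70 mod 10 = 0

Valid (Luhn sum mod 10 = 0)


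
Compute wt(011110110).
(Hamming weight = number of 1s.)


Counting 1s in 011110110

6


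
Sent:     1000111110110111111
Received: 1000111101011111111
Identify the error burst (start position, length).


XOR: 0000000011101000000

Burst at position 8, length 5


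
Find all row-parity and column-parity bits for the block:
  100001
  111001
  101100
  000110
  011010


Row parities: 00101
Column parities: 101000

Row P: 00101, Col P: 101000, Corner: 0


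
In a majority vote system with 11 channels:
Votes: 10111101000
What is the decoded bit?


Ones: 6 out of 11
Threshold: 6

1 (6/11 voted 1)


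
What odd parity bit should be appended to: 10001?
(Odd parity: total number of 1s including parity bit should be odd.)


Number of 1s in data: 2
Parity bit: 1

1


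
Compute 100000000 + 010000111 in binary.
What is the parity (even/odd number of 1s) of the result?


100000000 = 256
010000111 = 135
Sum = 391 = 110000111
1s count = 5

odd parity (5 ones in 110000111)


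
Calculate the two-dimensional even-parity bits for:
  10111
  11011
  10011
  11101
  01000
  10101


Row parities: 001011
Column parities: 11111

Row P: 001011, Col P: 11111, Corner: 1


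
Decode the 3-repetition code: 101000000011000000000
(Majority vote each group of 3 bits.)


Groups: 101, 000, 000, 011, 000, 000, 000
Majority votes: 1001000

1001000


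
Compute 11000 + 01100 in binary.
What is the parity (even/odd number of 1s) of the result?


11000 = 24
01100 = 12
Sum = 36 = 100100
1s count = 2

even parity (2 ones in 100100)


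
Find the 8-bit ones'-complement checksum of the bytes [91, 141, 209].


Sum = 441 mod 256 = 185
Complement = 70

70


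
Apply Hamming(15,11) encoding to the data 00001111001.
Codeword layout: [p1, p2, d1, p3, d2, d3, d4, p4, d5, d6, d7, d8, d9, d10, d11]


Parity bits: p1=1, p2=1, p3=0, p4=1

110000011111001


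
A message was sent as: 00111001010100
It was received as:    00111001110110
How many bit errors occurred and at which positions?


XOR: 00000000100010

2 error(s) at position(s): 8, 12


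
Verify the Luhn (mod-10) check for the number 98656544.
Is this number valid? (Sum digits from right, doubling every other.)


Luhn sum = 45
45 mod 10 = 5

Invalid (Luhn sum mod 10 = 5)


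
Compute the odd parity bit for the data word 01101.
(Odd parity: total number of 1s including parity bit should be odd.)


Number of 1s in data: 3
Parity bit: 0

0


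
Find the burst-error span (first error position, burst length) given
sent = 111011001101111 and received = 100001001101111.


XOR: 011010000000000

Burst at position 1, length 4


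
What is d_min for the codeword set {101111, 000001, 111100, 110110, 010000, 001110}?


Comparing all pairs, minimum distance: 2
Can detect 1 errors, correct 0 errors

2


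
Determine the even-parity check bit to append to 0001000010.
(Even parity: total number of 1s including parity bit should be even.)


Number of 1s in data: 2
Parity bit: 0

0


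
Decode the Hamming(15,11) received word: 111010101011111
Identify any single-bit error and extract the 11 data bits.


Syndrome = 0: no error detected

Data: 11011011111 (no errors)


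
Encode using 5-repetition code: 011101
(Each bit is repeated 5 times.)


Each bit -> 5 copies

000001111111111111110000011111


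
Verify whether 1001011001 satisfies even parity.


Number of 1s: 5

No, parity error (5 ones)


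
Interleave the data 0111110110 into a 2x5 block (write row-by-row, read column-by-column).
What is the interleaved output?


Matrix:
  01111
  10110
Read columns: 0110111110

0110111110


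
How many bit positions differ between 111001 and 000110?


XOR: 111111
Count of 1s: 6

6


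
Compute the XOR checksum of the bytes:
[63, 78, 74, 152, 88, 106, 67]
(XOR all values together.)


XOR chain: 63 ^ 78 ^ 74 ^ 152 ^ 88 ^ 106 ^ 67 = 210

210


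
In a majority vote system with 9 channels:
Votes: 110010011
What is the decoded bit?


Ones: 5 out of 9
Threshold: 5

1 (5/9 voted 1)


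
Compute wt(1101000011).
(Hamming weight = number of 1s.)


Counting 1s in 1101000011

5


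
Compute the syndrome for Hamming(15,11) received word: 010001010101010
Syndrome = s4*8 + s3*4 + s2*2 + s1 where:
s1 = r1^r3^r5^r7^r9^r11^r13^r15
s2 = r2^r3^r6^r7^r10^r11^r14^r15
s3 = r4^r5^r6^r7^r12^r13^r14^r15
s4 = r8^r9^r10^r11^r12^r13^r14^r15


s1=0, s2=0, s3=1, s4=0

Syndrome = 4 (error at position 4)


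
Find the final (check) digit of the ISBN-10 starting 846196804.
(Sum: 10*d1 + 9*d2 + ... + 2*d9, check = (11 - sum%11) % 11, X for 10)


Weighted sum: 295
295 mod 11 = 9

Check digit: 2


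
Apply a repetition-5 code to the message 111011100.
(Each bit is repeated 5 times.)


Each bit -> 5 copies

111111111111111000001111111111111110000000000


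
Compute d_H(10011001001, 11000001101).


XOR: 01011000100
Count of 1s: 4

4


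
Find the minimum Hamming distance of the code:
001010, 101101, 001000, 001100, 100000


Comparing all pairs, minimum distance: 1
Can detect 0 errors, correct 0 errors

1


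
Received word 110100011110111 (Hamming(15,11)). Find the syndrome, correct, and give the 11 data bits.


Syndrome = 11: error at position 11

Data: 00001100111 (corrected bit 11)


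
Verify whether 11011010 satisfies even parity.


Number of 1s: 5

No, parity error (5 ones)


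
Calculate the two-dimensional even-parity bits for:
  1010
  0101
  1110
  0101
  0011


Row parities: 00100
Column parities: 0111

Row P: 00100, Col P: 0111, Corner: 1


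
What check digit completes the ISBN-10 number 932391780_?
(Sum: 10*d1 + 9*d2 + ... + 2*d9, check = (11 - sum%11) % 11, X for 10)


Weighted sum: 265
265 mod 11 = 1

Check digit: X


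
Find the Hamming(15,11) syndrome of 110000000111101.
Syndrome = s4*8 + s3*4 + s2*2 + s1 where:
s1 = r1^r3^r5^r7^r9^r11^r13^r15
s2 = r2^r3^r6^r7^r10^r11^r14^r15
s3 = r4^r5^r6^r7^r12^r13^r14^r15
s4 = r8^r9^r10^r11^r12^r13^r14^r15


s1=0, s2=0, s3=1, s4=1

Syndrome = 12 (error at position 12)


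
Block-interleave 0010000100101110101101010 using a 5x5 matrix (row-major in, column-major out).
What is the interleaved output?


Matrix:
  00100
  00100
  10111
  01011
  01010
Read columns: 0010000011111000011100110

0010000011111000011100110


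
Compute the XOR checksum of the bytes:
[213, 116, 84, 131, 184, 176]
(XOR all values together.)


XOR chain: 213 ^ 116 ^ 84 ^ 131 ^ 184 ^ 176 = 126

126


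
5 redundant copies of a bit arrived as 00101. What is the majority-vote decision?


Ones: 2 out of 5
Threshold: 3

0 (2/5 voted 1)


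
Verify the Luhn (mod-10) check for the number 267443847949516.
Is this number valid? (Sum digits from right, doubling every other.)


Luhn sum = 88
88 mod 10 = 8

Invalid (Luhn sum mod 10 = 8)


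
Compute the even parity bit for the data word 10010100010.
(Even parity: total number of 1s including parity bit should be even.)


Number of 1s in data: 4
Parity bit: 0

0


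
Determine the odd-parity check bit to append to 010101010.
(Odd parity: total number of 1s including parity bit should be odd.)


Number of 1s in data: 4
Parity bit: 1

1


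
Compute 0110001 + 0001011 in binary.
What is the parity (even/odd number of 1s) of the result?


0110001 = 49
0001011 = 11
Sum = 60 = 111100
1s count = 4

even parity (4 ones in 111100)


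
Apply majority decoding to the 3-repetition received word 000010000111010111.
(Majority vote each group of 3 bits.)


Groups: 000, 010, 000, 111, 010, 111
Majority votes: 000101

000101


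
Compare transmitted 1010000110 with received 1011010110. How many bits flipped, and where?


XOR: 0001010000

2 error(s) at position(s): 3, 5


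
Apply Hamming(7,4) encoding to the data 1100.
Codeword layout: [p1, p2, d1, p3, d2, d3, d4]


Parity bits: p1=0, p2=1, p3=1

0111100


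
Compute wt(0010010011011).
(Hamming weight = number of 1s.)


Counting 1s in 0010010011011

6


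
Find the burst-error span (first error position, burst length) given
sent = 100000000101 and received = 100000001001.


XOR: 000000001100

Burst at position 8, length 2


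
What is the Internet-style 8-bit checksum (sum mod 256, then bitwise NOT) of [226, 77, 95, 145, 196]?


Sum = 739 mod 256 = 227
Complement = 28

28


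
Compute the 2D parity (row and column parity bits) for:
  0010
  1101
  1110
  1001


Row parities: 1110
Column parities: 1000

Row P: 1110, Col P: 1000, Corner: 1


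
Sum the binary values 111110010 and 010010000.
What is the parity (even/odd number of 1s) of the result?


111110010 = 498
010010000 = 144
Sum = 642 = 1010000010
1s count = 3

odd parity (3 ones in 1010000010)


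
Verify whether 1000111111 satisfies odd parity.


Number of 1s: 7

Yes, parity is correct (7 ones)


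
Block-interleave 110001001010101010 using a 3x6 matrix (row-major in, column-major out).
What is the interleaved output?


Matrix:
  110001
  001010
  101010
Read columns: 101100011000011100

101100011000011100


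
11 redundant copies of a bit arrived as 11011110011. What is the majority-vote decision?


Ones: 8 out of 11
Threshold: 6

1 (8/11 voted 1)


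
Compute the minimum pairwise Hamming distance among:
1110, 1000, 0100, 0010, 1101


Comparing all pairs, minimum distance: 2
Can detect 1 errors, correct 0 errors

2


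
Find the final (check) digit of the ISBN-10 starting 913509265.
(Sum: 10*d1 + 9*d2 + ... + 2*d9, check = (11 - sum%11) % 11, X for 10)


Weighted sum: 239
239 mod 11 = 8

Check digit: 3


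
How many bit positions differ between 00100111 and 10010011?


XOR: 10110100
Count of 1s: 4

4


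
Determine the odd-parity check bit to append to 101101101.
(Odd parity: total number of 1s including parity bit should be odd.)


Number of 1s in data: 6
Parity bit: 1

1


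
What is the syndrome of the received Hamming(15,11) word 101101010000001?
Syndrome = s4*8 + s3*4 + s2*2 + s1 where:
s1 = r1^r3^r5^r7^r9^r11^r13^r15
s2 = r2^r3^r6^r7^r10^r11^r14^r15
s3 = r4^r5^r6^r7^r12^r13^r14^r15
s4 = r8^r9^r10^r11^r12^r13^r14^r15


s1=1, s2=1, s3=1, s4=0

Syndrome = 7 (error at position 7)


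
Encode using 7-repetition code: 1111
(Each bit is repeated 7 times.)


Each bit -> 7 copies

1111111111111111111111111111


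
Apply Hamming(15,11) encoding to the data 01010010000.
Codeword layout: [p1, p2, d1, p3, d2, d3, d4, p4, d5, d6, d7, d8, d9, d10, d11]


Parity bits: p1=1, p2=0, p3=0, p4=1

100010110010000


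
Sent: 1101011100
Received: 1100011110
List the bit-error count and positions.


XOR: 0001000010

2 error(s) at position(s): 3, 8


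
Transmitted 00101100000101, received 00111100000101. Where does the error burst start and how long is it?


XOR: 00010000000000

Burst at position 3, length 1


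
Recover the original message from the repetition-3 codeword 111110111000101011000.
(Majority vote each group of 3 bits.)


Groups: 111, 110, 111, 000, 101, 011, 000
Majority votes: 1110110

1110110


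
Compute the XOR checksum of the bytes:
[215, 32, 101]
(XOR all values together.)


XOR chain: 215 ^ 32 ^ 101 = 146

146


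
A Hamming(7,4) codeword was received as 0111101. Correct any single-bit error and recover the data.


Syndrome = 7: error at position 7

Data: 1100 (corrected bit 7)


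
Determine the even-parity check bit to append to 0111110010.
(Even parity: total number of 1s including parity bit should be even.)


Number of 1s in data: 6
Parity bit: 0

0


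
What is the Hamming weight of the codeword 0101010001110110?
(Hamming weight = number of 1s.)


Counting 1s in 0101010001110110

8


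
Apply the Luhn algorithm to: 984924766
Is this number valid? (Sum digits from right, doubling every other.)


Luhn sum = 55
55 mod 10 = 5

Invalid (Luhn sum mod 10 = 5)


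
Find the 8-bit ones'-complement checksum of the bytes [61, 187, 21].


Sum = 269 mod 256 = 13
Complement = 242

242


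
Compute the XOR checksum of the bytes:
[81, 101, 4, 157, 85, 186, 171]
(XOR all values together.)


XOR chain: 81 ^ 101 ^ 4 ^ 157 ^ 85 ^ 186 ^ 171 = 233

233


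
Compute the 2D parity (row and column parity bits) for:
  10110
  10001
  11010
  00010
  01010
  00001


Row parities: 101101
Column parities: 10100

Row P: 101101, Col P: 10100, Corner: 0


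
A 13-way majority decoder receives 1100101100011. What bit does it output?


Ones: 7 out of 13
Threshold: 7

1 (7/13 voted 1)


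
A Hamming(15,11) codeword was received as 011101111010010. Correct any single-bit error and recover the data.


Syndrome = 0: no error detected

Data: 10111010010 (no errors)


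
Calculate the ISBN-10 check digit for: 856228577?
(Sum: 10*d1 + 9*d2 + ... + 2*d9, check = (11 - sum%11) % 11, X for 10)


Weighted sum: 294
294 mod 11 = 8

Check digit: 3


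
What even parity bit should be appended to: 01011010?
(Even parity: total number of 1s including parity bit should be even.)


Number of 1s in data: 4
Parity bit: 0

0


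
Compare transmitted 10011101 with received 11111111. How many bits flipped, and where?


XOR: 01100010

3 error(s) at position(s): 1, 2, 6


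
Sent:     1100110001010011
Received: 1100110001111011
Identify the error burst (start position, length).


XOR: 0000000000101000

Burst at position 10, length 3


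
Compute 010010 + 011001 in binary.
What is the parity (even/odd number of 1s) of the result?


010010 = 18
011001 = 25
Sum = 43 = 101011
1s count = 4

even parity (4 ones in 101011)


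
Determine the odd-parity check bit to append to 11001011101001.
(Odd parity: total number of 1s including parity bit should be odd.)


Number of 1s in data: 8
Parity bit: 1

1


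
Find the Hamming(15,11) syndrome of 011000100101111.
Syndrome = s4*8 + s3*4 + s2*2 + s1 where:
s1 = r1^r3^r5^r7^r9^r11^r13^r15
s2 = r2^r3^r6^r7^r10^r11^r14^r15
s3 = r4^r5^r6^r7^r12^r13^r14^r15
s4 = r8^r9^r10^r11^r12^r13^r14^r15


s1=0, s2=0, s3=1, s4=1

Syndrome = 12 (error at position 12)


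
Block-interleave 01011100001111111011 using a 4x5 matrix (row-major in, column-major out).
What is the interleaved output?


Matrix:
  01011
  10000
  11111
  11011
Read columns: 01111011001010111011

01111011001010111011


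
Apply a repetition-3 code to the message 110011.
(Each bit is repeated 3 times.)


Each bit -> 3 copies

111111000000111111


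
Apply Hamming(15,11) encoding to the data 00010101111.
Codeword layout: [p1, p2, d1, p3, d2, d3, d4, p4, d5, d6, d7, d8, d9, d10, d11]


Parity bits: p1=1, p2=0, p3=1, p4=1

100100110101111


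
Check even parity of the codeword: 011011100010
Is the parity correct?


Number of 1s: 6

Yes, parity is correct (6 ones)


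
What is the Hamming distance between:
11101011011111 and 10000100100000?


XOR: 01101111111111
Count of 1s: 12

12


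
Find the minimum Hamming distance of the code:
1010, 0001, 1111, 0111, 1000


Comparing all pairs, minimum distance: 1
Can detect 0 errors, correct 0 errors

1


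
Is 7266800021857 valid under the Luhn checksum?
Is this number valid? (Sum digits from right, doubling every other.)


Luhn sum = 48
48 mod 10 = 8

Invalid (Luhn sum mod 10 = 8)


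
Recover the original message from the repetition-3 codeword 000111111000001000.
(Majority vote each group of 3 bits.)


Groups: 000, 111, 111, 000, 001, 000
Majority votes: 011000

011000


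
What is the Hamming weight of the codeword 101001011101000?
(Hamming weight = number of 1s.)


Counting 1s in 101001011101000

7


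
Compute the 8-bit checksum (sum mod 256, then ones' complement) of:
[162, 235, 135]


Sum = 532 mod 256 = 20
Complement = 235

235


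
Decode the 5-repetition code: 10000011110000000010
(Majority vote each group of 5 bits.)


Groups: 10000, 01111, 00000, 00010
Majority votes: 0100

0100


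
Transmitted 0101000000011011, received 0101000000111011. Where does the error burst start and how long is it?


XOR: 0000000000100000

Burst at position 10, length 1


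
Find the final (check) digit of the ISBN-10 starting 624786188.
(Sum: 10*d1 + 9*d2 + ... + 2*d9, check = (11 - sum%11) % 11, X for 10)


Weighted sum: 281
281 mod 11 = 6

Check digit: 5


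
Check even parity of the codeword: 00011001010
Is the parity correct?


Number of 1s: 4

Yes, parity is correct (4 ones)


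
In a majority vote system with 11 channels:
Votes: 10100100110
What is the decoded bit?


Ones: 5 out of 11
Threshold: 6

0 (5/11 voted 1)


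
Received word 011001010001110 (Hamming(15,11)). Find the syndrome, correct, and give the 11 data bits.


Syndrome = 0: no error detected

Data: 10100001110 (no errors)


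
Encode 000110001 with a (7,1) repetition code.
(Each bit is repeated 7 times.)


Each bit -> 7 copies

000000000000000000000111111111111110000000000000000000001111111


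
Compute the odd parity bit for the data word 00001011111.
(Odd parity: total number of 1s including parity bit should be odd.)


Number of 1s in data: 6
Parity bit: 1

1


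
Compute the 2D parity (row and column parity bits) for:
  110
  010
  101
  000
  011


Row parities: 01000
Column parities: 010

Row P: 01000, Col P: 010, Corner: 1


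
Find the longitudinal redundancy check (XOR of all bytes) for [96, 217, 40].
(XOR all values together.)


XOR chain: 96 ^ 217 ^ 40 = 145

145


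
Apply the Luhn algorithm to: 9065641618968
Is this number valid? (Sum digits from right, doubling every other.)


Luhn sum = 62
62 mod 10 = 2

Invalid (Luhn sum mod 10 = 2)


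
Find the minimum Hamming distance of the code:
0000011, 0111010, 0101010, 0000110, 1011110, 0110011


Comparing all pairs, minimum distance: 1
Can detect 0 errors, correct 0 errors

1


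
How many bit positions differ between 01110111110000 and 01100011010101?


XOR: 00010100100101
Count of 1s: 5

5


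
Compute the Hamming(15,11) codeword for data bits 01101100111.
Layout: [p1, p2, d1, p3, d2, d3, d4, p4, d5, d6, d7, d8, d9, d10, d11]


Parity bits: p1=0, p2=0, p3=1, p4=1

000111011100111


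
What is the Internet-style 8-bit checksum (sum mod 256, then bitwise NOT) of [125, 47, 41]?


Sum = 213 mod 256 = 213
Complement = 42

42


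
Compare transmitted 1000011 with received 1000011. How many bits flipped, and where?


XOR: 0000000

0 errors (received matches sent)


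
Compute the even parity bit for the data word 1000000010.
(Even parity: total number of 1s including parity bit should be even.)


Number of 1s in data: 2
Parity bit: 0

0


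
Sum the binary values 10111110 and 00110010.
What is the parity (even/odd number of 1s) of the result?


10111110 = 190
00110010 = 50
Sum = 240 = 11110000
1s count = 4

even parity (4 ones in 11110000)


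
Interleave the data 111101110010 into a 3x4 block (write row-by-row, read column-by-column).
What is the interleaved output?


Matrix:
  1111
  0111
  0010
Read columns: 100110111110

100110111110


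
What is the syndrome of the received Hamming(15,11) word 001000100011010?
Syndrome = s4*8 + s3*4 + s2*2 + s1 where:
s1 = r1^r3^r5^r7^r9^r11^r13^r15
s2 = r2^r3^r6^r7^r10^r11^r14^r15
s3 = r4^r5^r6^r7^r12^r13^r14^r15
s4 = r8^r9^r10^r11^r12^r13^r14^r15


s1=1, s2=0, s3=1, s4=1

Syndrome = 13 (error at position 13)


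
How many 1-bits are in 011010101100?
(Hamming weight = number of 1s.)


Counting 1s in 011010101100

6


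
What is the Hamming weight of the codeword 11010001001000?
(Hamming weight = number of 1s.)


Counting 1s in 11010001001000

5


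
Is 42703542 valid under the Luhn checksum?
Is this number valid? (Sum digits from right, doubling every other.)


Luhn sum = 36
36 mod 10 = 6

Invalid (Luhn sum mod 10 = 6)


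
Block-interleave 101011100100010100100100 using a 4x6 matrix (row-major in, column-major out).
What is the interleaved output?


Matrix:
  101011
  100100
  010100
  100100
Read columns: 110100101000011110001000

110100101000011110001000


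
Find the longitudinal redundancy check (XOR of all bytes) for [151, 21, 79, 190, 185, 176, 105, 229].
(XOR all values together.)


XOR chain: 151 ^ 21 ^ 79 ^ 190 ^ 185 ^ 176 ^ 105 ^ 229 = 246

246


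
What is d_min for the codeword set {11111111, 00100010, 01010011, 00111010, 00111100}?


Comparing all pairs, minimum distance: 2
Can detect 1 errors, correct 0 errors

2


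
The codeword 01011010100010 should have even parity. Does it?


Number of 1s: 6

Yes, parity is correct (6 ones)


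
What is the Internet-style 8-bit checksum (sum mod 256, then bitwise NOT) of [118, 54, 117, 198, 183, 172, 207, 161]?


Sum = 1210 mod 256 = 186
Complement = 69

69


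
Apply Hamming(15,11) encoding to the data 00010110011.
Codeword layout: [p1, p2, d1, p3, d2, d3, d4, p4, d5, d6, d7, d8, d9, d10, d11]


Parity bits: p1=1, p2=1, p3=1, p4=0

110100100110011
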